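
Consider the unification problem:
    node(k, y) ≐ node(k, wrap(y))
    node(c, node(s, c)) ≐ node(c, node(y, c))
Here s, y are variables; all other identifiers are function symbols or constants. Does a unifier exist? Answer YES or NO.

NO

Decompose node/2: k ≐ k,  y ≐ wrap(y).
Delete trivial equation k ≐ k.
Occurs check fails: y occurs in wrap(y); the equation y ≐ wrap(y) has no finite solution.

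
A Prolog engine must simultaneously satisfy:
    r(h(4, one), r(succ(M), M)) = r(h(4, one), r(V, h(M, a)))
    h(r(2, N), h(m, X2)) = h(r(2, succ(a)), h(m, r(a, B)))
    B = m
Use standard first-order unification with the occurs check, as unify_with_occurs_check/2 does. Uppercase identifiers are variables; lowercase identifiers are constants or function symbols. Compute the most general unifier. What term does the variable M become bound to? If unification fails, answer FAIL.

FAIL

Decompose r/2: h(4, one) = h(4, one),  r(succ(M), M) = r(V, h(M, a)).
Delete trivial equation h(4, one) = h(4, one).
Decompose r/2: succ(M) = V,  M = h(M, a).
Bind V := succ(M); no other remaining equation mentions V.
Occurs check fails: M occurs in h(M, a); the equation M = h(M, a) has no finite solution.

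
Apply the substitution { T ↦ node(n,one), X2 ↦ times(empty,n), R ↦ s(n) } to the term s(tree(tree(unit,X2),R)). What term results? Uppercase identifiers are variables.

Replace each occurrence of X2 with times(empty,n).
Replace each occurrence of R with s(n).
Result: s(tree(tree(unit,times(empty,n)),s(n))).

s(tree(tree(unit,times(empty,n)),s(n)))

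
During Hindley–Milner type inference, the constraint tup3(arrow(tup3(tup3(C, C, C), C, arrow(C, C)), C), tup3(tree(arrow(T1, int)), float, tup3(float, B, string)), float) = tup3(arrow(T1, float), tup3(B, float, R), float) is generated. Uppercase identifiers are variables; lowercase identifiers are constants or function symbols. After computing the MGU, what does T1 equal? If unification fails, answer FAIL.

tup3(tup3(float, float, float), float, arrow(float, float))

Decompose tup3/3: arrow(tup3(tup3(C, C, C), C, arrow(C, C)), C) = arrow(T1, float),  tup3(tree(arrow(T1, int)), float, tup3(float, B, string)) = tup3(B, float, R),  float = float.
Decompose arrow/2: tup3(tup3(C, C, C), C, arrow(C, C)) = T1,  C = float.
Bind T1 := tup3(tup3(C, C, C), C, arrow(C, C)); substituting into the one remaining equation that mentions T1 gives: tup3(tree(arrow(tup3(tup3(C, C, C), C, arrow(C, C)), int)), float, tup3(float, B, string)) = tup3(B, float, R).
Bind C := float; substituting into the one remaining equation that mentions C gives: tup3(tree(arrow(tup3(tup3(float, float, float), float, arrow(float, float)), int)), float, tup3(float, B, string)) = tup3(B, float, R). Substituting into the earlier binding gives T1 := tup3(tup3(float, float, float), float, arrow(float, float)).
Decompose tup3/3: tree(arrow(tup3(tup3(float, float, float), float, arrow(float, float)), int)) = B,  float = float,  tup3(float, B, string) = R.
Bind B := tree(arrow(tup3(tup3(float, float, float), float, arrow(float, float)), int)); substituting into the one remaining equation that mentions B gives: tup3(float, tree(arrow(tup3(tup3(float, float, float), float, arrow(float, float)), int)), string) = R.
Delete trivial equation float = float.
Bind R := tup3(float, tree(arrow(tup3(tup3(float, float, float), float, arrow(float, float)), int)), string); no other remaining equation mentions R.
Delete trivial equation float = float.
MGU = { T1 -> tup3(tup3(float, float, float), float, arrow(float, float)), C -> float, B -> tree(arrow(tup3(tup3(float, float, float), float, arrow(float, float)), int)), R -> tup3(float, tree(arrow(tup3(tup3(float, float, float), float, arrow(float, float)), int)), string) }, so T1 -> tup3(tup3(float, float, float), float, arrow(float, float)).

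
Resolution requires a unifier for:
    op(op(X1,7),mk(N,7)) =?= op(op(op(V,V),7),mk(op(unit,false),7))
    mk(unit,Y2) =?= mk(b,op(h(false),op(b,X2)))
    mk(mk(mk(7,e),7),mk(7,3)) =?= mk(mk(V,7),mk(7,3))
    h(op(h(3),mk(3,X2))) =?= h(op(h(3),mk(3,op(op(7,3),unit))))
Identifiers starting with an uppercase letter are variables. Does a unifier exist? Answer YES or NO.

NO

Decompose op/2: op(X1,7) =?= op(op(V,V),7),  mk(N,7) =?= mk(op(unit,false),7).
Decompose op/2: X1 =?= op(V,V),  7 =?= 7.
Bind X1 := op(V,V); no other remaining equation mentions X1.
Delete trivial equation 7 =?= 7.
Decompose mk/2: N =?= op(unit,false),  7 =?= 7.
Bind N := op(unit,false); no other remaining equation mentions N.
Delete trivial equation 7 =?= 7.
Decompose mk/2: unit =?= b,  Y2 =?= op(h(false),op(b,X2)).
Clash: constants unit and b differ; no unifier exists.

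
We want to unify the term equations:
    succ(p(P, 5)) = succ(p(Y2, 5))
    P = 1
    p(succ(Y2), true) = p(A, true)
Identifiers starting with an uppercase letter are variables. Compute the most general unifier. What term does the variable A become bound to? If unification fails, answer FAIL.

succ(1)

Decompose succ/1: p(P, 5) = p(Y2, 5).
Decompose p/2: P = Y2,  5 = 5.
Bind P := Y2; substituting into the one remaining equation that mentions P gives: Y2 = 1.
Delete trivial equation 5 = 5.
Bind Y2 := 1; substituting into the remaining equation gives: p(succ(1), true) = p(A, true). Substituting into the earlier binding gives P := 1.
Decompose p/2: succ(1) = A,  true = true.
Bind A := succ(1); no other remaining equation mentions A.
Delete trivial equation true = true.
MGU = { P ↦ 1, Y2 ↦ 1, A ↦ succ(1) }, so A ↦ succ(1).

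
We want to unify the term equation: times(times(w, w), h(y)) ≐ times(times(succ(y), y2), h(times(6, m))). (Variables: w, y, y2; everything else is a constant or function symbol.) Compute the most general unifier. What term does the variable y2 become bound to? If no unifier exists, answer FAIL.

succ(times(6, m))

Decompose times/2: times(w, w) ≐ times(succ(y), y2),  h(y) ≐ h(times(6, m)).
Decompose times/2: w ≐ succ(y),  w ≐ y2.
Bind w := succ(y); substituting into the one remaining equation that mentions w gives: succ(y) ≐ y2.
Bind y2 := succ(y); no other remaining equation mentions y2.
Decompose h/1: y ≐ times(6, m).
Bind y := times(6, m). Substituting into the earlier bindings gives w := succ(times(6, m)), y2 := succ(times(6, m)).
MGU = { w := succ(times(6, m)), y2 := succ(times(6, m)), y := times(6, m) }, so y2 := succ(times(6, m)).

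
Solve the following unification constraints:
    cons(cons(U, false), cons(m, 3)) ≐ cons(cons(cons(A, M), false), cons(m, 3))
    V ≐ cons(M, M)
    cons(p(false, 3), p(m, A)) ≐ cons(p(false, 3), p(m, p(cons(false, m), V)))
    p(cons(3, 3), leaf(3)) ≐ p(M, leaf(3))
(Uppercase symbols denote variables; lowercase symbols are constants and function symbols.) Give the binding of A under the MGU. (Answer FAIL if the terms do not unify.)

Decompose cons/2: cons(U, false) ≐ cons(cons(A, M), false),  cons(m, 3) ≐ cons(m, 3).
Decompose cons/2: U ≐ cons(A, M),  false ≐ false.
Bind U := cons(A, M); no other remaining equation mentions U.
Delete trivial equation false ≐ false.
Delete trivial equation cons(m, 3) ≐ cons(m, 3).
Bind V := cons(M, M); substituting into the one remaining equation that mentions V gives: cons(p(false, 3), p(m, A)) ≐ cons(p(false, 3), p(m, p(cons(false, m), cons(M, M)))).
Decompose cons/2: p(false, 3) ≐ p(false, 3),  p(m, A) ≐ p(m, p(cons(false, m), cons(M, M))).
Delete trivial equation p(false, 3) ≐ p(false, 3).
Decompose p/2: m ≐ m,  A ≐ p(cons(false, m), cons(M, M)).
Delete trivial equation m ≐ m.
Bind A := p(cons(false, m), cons(M, M)); no other remaining equation mentions A. Substituting into the earlier binding gives U := cons(p(cons(false, m), cons(M, M)), M).
Decompose p/2: cons(3, 3) ≐ M,  leaf(3) ≐ leaf(3).
Bind M := cons(3, 3); no other remaining equation mentions M. Substituting into the earlier bindings gives U := cons(p(cons(false, m), cons(cons(3, 3), cons(3, 3))), cons(3, 3)), V := cons(cons(3, 3), cons(3, 3)), A := p(cons(false, m), cons(cons(3, 3), cons(3, 3))).
Delete trivial equation leaf(3) ≐ leaf(3).
MGU = { U ↦ cons(p(cons(false, m), cons(cons(3, 3), cons(3, 3))), cons(3, 3)), V ↦ cons(cons(3, 3), cons(3, 3)), A ↦ p(cons(false, m), cons(cons(3, 3), cons(3, 3))), M ↦ cons(3, 3) }, so A ↦ p(cons(false, m), cons(cons(3, 3), cons(3, 3))).

p(cons(false, m), cons(cons(3, 3), cons(3, 3)))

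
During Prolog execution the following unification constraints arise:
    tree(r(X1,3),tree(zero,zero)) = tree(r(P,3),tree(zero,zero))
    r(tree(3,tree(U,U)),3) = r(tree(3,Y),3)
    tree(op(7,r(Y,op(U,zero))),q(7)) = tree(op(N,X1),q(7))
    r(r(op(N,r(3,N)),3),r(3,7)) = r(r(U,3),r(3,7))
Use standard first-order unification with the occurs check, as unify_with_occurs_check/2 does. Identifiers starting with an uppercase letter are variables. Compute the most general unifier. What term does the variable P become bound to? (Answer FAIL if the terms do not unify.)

Decompose tree/2: r(X1,3) = r(P,3),  tree(zero,zero) = tree(zero,zero).
Decompose r/2: X1 = P,  3 = 3.
Bind X1 := P; substituting into the one remaining equation that mentions X1 gives: tree(op(7,r(Y,op(U,zero))),q(7)) = tree(op(N,P),q(7)).
Delete trivial equation 3 = 3.
Delete trivial equation tree(zero,zero) = tree(zero,zero).
Decompose r/2: tree(3,tree(U,U)) = tree(3,Y),  3 = 3.
Decompose tree/2: 3 = 3,  tree(U,U) = Y.
Delete trivial equation 3 = 3.
Bind Y := tree(U,U); substituting into the one remaining equation that mentions Y gives: tree(op(7,r(tree(U,U),op(U,zero))),q(7)) = tree(op(N,P),q(7)).
Delete trivial equation 3 = 3.
Decompose tree/2: op(7,r(tree(U,U),op(U,zero))) = op(N,P),  q(7) = q(7).
Decompose op/2: 7 = N,  r(tree(U,U),op(U,zero)) = P.
Bind N := 7; substituting into the one remaining equation that mentions N gives: r(r(op(7,r(3,7)),3),r(3,7)) = r(r(U,3),r(3,7)).
Bind P := r(tree(U,U),op(U,zero)); no other remaining equation mentions P. Substituting into the earlier binding gives X1 := r(tree(U,U),op(U,zero)).
Delete trivial equation q(7) = q(7).
Decompose r/2: r(op(7,r(3,7)),3) = r(U,3),  r(3,7) = r(3,7).
Decompose r/2: op(7,r(3,7)) = U,  3 = 3.
Bind U := op(7,r(3,7)); no other remaining equation mentions U. Substituting into the earlier bindings gives X1 := r(tree(op(7,r(3,7)),op(7,r(3,7))),op(op(7,r(3,7)),zero)), Y := tree(op(7,r(3,7)),op(7,r(3,7))), P := r(tree(op(7,r(3,7)),op(7,r(3,7))),op(op(7,r(3,7)),zero)).
Delete trivial equation 3 = 3.
Delete trivial equation r(3,7) = r(3,7).
MGU = { X1 -> r(tree(op(7,r(3,7)),op(7,r(3,7))),op(op(7,r(3,7)),zero)), Y -> tree(op(7,r(3,7)),op(7,r(3,7))), N -> 7, P -> r(tree(op(7,r(3,7)),op(7,r(3,7))),op(op(7,r(3,7)),zero)), U -> op(7,r(3,7)) }, so P -> r(tree(op(7,r(3,7)),op(7,r(3,7))),op(op(7,r(3,7)),zero)).

r(tree(op(7,r(3,7)),op(7,r(3,7))),op(op(7,r(3,7)),zero))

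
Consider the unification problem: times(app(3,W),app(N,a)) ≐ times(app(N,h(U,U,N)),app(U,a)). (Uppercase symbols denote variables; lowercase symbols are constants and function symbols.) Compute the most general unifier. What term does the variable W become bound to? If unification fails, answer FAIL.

h(3,3,3)

Decompose times/2: app(3,W) ≐ app(N,h(U,U,N)),  app(N,a) ≐ app(U,a).
Decompose app/2: 3 ≐ N,  W ≐ h(U,U,N).
Bind N := 3; substituting into the remaining equations gives: W ≐ h(U,U,3),  app(3,a) ≐ app(U,a).
Bind W := h(U,U,3); no other remaining equation mentions W.
Decompose app/2: 3 ≐ U,  a ≐ a.
Bind U := 3; no other remaining equation mentions U. Substituting into the earlier binding gives W := h(3,3,3).
Delete trivial equation a ≐ a.
MGU = { N := 3, W := h(3,3,3), U := 3 }, so W := h(3,3,3).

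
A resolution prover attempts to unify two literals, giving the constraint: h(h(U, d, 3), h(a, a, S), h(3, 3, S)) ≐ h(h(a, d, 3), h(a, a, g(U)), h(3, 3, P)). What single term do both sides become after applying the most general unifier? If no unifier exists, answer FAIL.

h(h(a, d, 3), h(a, a, g(a)), h(3, 3, g(a)))

Decompose h/3: h(U, d, 3) ≐ h(a, d, 3),  h(a, a, S) ≐ h(a, a, g(U)),  h(3, 3, S) ≐ h(3, 3, P).
Decompose h/3: U ≐ a,  d ≐ d,  3 ≐ 3.
Bind U := a; substituting into the one remaining equation that mentions U gives: h(a, a, S) ≐ h(a, a, g(a)).
Delete trivial equation d ≐ d.
Delete trivial equation 3 ≐ 3.
Decompose h/3: a ≐ a,  a ≐ a,  S ≐ g(a).
Delete trivial equation a ≐ a.
Delete trivial equation a ≐ a.
Bind S := g(a); substituting into the remaining equation gives: h(3, 3, g(a)) ≐ h(3, 3, P).
Decompose h/3: 3 ≐ 3,  3 ≐ 3,  g(a) ≐ P.
Delete trivial equation 3 ≐ 3.
Delete trivial equation 3 ≐ 3.
Bind P := g(a).
Applying the MGU to either side gives h(h(a, d, 3), h(a, a, g(a)), h(3, 3, g(a))).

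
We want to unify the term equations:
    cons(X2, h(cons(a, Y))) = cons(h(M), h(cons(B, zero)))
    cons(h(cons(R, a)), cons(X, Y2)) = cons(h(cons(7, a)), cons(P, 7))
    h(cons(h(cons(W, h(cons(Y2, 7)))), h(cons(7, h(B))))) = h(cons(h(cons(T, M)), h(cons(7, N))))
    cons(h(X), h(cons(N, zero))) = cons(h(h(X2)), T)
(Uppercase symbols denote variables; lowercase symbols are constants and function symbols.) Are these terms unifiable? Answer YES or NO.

Decompose cons/2: X2 = h(M),  h(cons(a, Y)) = h(cons(B, zero)).
Bind X2 := h(M); substituting into the one remaining equation that mentions X2 gives: cons(h(X), h(cons(N, zero))) = cons(h(h(h(M))), T).
Decompose h/1: cons(a, Y) = cons(B, zero).
Decompose cons/2: a = B,  Y = zero.
Bind B := a; substituting into the one remaining equation that mentions B gives: h(cons(h(cons(W, h(cons(Y2, 7)))), h(cons(7, h(a))))) = h(cons(h(cons(T, M)), h(cons(7, N)))).
Bind Y := zero; no other remaining equation mentions Y.
Decompose cons/2: h(cons(R, a)) = h(cons(7, a)),  cons(X, Y2) = cons(P, 7).
Decompose h/1: cons(R, a) = cons(7, a).
Decompose cons/2: R = 7,  a = a.
Bind R := 7; no other remaining equation mentions R.
Delete trivial equation a = a.
Decompose cons/2: X = P,  Y2 = 7.
Bind X := P; substituting into the one remaining equation that mentions X gives: cons(h(P), h(cons(N, zero))) = cons(h(h(h(M))), T).
Bind Y2 := 7; substituting into the one remaining equation that mentions Y2 gives: h(cons(h(cons(W, h(cons(7, 7)))), h(cons(7, h(a))))) = h(cons(h(cons(T, M)), h(cons(7, N)))).
Decompose h/1: cons(h(cons(W, h(cons(7, 7)))), h(cons(7, h(a)))) = cons(h(cons(T, M)), h(cons(7, N))).
Decompose cons/2: h(cons(W, h(cons(7, 7)))) = h(cons(T, M)),  h(cons(7, h(a))) = h(cons(7, N)).
Decompose h/1: cons(W, h(cons(7, 7))) = cons(T, M).
Decompose cons/2: W = T,  h(cons(7, 7)) = M.
Bind W := T; no other remaining equation mentions W.
Bind M := h(cons(7, 7)); substituting into the one remaining equation that mentions M gives: cons(h(P), h(cons(N, zero))) = cons(h(h(h(h(cons(7, 7))))), T). Substituting into the earlier binding gives X2 := h(h(cons(7, 7))).
Decompose h/1: cons(7, h(a)) = cons(7, N).
Decompose cons/2: 7 = 7,  h(a) = N.
Delete trivial equation 7 = 7.
Bind N := h(a); substituting into the remaining equation gives: cons(h(P), h(cons(h(a), zero))) = cons(h(h(h(h(cons(7, 7))))), T).
Decompose cons/2: h(P) = h(h(h(h(cons(7, 7))))),  h(cons(h(a), zero)) = T.
Decompose h/1: P = h(h(h(cons(7, 7)))).
Bind P := h(h(h(cons(7, 7)))); no other remaining equation mentions P. Substituting into the earlier binding gives X := h(h(h(cons(7, 7)))).
Bind T := h(cons(h(a), zero)). Substituting into the earlier binding gives W := h(cons(h(a), zero)).
No equations remain and no clash or occurs-check failure arose, so a unifier exists.

YES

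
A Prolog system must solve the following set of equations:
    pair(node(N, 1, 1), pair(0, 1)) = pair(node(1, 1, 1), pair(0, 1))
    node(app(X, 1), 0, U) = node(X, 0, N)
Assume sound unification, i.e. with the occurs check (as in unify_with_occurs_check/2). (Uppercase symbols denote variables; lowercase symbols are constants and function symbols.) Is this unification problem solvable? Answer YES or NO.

NO

Decompose pair/2: node(N, 1, 1) = node(1, 1, 1),  pair(0, 1) = pair(0, 1).
Decompose node/3: N = 1,  1 = 1,  1 = 1.
Bind N := 1; substituting into the one remaining equation that mentions N gives: node(app(X, 1), 0, U) = node(X, 0, 1).
Delete trivial equation 1 = 1.
Delete trivial equation 1 = 1.
Delete trivial equation pair(0, 1) = pair(0, 1).
Decompose node/3: app(X, 1) = X,  0 = 0,  U = 1.
Occurs check fails: X occurs in app(X, 1); the equation X = app(X, 1) has no finite solution.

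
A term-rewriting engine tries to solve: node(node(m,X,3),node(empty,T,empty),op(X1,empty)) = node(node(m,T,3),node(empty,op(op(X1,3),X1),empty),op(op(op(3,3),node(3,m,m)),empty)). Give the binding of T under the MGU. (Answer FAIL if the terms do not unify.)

Decompose node/3: node(m,X,3) = node(m,T,3),  node(empty,T,empty) = node(empty,op(op(X1,3),X1),empty),  op(X1,empty) = op(op(op(3,3),node(3,m,m)),empty).
Decompose node/3: m = m,  X = T,  3 = 3.
Delete trivial equation m = m.
Bind X := T; no other remaining equation mentions X.
Delete trivial equation 3 = 3.
Decompose node/3: empty = empty,  T = op(op(X1,3),X1),  empty = empty.
Delete trivial equation empty = empty.
Bind T := op(op(X1,3),X1); no other remaining equation mentions T. Substituting into the earlier binding gives X := op(op(X1,3),X1).
Delete trivial equation empty = empty.
Decompose op/2: X1 = op(op(3,3),node(3,m,m)),  empty = empty.
Bind X1 := op(op(3,3),node(3,m,m)); no other remaining equation mentions X1. Substituting into the earlier bindings gives X := op(op(op(op(3,3),node(3,m,m)),3),op(op(3,3),node(3,m,m))), T := op(op(op(op(3,3),node(3,m,m)),3),op(op(3,3),node(3,m,m))).
Delete trivial equation empty = empty.
MGU = { X := op(op(op(op(3,3),node(3,m,m)),3),op(op(3,3),node(3,m,m))), T := op(op(op(op(3,3),node(3,m,m)),3),op(op(3,3),node(3,m,m))), X1 := op(op(3,3),node(3,m,m)) }, so T := op(op(op(op(3,3),node(3,m,m)),3),op(op(3,3),node(3,m,m))).

op(op(op(op(3,3),node(3,m,m)),3),op(op(3,3),node(3,m,m)))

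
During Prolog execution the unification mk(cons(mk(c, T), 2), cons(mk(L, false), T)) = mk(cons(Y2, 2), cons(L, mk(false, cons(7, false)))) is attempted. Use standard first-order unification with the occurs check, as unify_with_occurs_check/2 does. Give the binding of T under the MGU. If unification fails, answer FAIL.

FAIL

Decompose mk/2: cons(mk(c, T), 2) = cons(Y2, 2),  cons(mk(L, false), T) = cons(L, mk(false, cons(7, false))).
Decompose cons/2: mk(c, T) = Y2,  2 = 2.
Bind Y2 := mk(c, T); no other remaining equation mentions Y2.
Delete trivial equation 2 = 2.
Decompose cons/2: mk(L, false) = L,  T = mk(false, cons(7, false)).
Occurs check fails: L occurs in mk(L, false); the equation L = mk(L, false) has no finite solution.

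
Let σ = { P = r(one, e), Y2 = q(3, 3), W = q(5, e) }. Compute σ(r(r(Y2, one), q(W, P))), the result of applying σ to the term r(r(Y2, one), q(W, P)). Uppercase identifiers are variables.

Replace each occurrence of P with r(one, e).
Replace each occurrence of Y2 with q(3, 3).
Replace each occurrence of W with q(5, e).
Result: r(r(q(3, 3), one), q(q(5, e), r(one, e))).

r(r(q(3, 3), one), q(q(5, e), r(one, e)))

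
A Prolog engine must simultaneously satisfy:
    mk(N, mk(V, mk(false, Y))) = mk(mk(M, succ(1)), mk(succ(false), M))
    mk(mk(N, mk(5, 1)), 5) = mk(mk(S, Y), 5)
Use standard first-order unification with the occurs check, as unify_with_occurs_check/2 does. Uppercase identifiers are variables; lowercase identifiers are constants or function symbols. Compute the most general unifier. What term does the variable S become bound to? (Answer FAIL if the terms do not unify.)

Decompose mk/2: N = mk(M, succ(1)),  mk(V, mk(false, Y)) = mk(succ(false), M).
Bind N := mk(M, succ(1)); substituting into the one remaining equation that mentions N gives: mk(mk(mk(M, succ(1)), mk(5, 1)), 5) = mk(mk(S, Y), 5).
Decompose mk/2: V = succ(false),  mk(false, Y) = M.
Bind V := succ(false); no other remaining equation mentions V.
Bind M := mk(false, Y); substituting into the remaining equation gives: mk(mk(mk(mk(false, Y), succ(1)), mk(5, 1)), 5) = mk(mk(S, Y), 5). Substituting into the earlier binding gives N := mk(mk(false, Y), succ(1)).
Decompose mk/2: mk(mk(mk(false, Y), succ(1)), mk(5, 1)) = mk(S, Y),  5 = 5.
Decompose mk/2: mk(mk(false, Y), succ(1)) = S,  mk(5, 1) = Y.
Bind S := mk(mk(false, Y), succ(1)); no other remaining equation mentions S.
Bind Y := mk(5, 1); no other remaining equation mentions Y. Substituting into the earlier bindings gives N := mk(mk(false, mk(5, 1)), succ(1)), M := mk(false, mk(5, 1)), S := mk(mk(false, mk(5, 1)), succ(1)).
Delete trivial equation 5 = 5.
MGU = { N -> mk(mk(false, mk(5, 1)), succ(1)), V -> succ(false), M -> mk(false, mk(5, 1)), S -> mk(mk(false, mk(5, 1)), succ(1)), Y -> mk(5, 1) }, so S -> mk(mk(false, mk(5, 1)), succ(1)).

mk(mk(false, mk(5, 1)), succ(1))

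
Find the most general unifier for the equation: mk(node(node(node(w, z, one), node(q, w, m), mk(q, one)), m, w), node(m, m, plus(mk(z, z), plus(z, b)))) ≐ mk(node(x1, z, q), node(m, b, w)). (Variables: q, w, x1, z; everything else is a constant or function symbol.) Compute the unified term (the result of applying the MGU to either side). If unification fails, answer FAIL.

Decompose mk/2: node(node(node(w, z, one), node(q, w, m), mk(q, one)), m, w) ≐ node(x1, z, q),  node(m, m, plus(mk(z, z), plus(z, b))) ≐ node(m, b, w).
Decompose node/3: node(node(w, z, one), node(q, w, m), mk(q, one)) ≐ x1,  m ≐ z,  w ≐ q.
Bind x1 := node(node(w, z, one), node(q, w, m), mk(q, one)); no other remaining equation mentions x1.
Bind z := m; substituting into the one remaining equation that mentions z gives: node(m, m, plus(mk(m, m), plus(m, b))) ≐ node(m, b, w). Substituting into the earlier binding gives x1 := node(node(w, m, one), node(q, w, m), mk(q, one)).
Bind w := q; substituting into the remaining equation gives: node(m, m, plus(mk(m, m), plus(m, b))) ≐ node(m, b, q). Substituting into the earlier binding gives x1 := node(node(q, m, one), node(q, q, m), mk(q, one)).
Decompose node/3: m ≐ m,  m ≐ b,  plus(mk(m, m), plus(m, b)) ≐ q.
Delete trivial equation m ≐ m.
Clash: constants m and b differ; no unifier exists.

FAIL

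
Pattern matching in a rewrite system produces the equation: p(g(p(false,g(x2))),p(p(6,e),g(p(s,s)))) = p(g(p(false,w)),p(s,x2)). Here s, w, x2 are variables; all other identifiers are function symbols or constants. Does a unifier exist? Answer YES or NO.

Decompose p/2: g(p(false,g(x2))) = g(p(false,w)),  p(p(6,e),g(p(s,s))) = p(s,x2).
Decompose g/1: p(false,g(x2)) = p(false,w).
Decompose p/2: false = false,  g(x2) = w.
Delete trivial equation false = false.
Bind w := g(x2); no other remaining equation mentions w.
Decompose p/2: p(6,e) = s,  g(p(s,s)) = x2.
Bind s := p(6,e); substituting into the remaining equation gives: g(p(p(6,e),p(6,e))) = x2.
Bind x2 := g(p(p(6,e),p(6,e))). Substituting into the earlier binding gives w := g(g(p(p(6,e),p(6,e)))).
No equations remain and no clash or occurs-check failure arose, so a unifier exists.

YES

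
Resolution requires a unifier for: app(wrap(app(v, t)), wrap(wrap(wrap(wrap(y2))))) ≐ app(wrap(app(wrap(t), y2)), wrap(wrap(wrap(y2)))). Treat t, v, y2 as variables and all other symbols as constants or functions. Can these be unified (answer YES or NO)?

NO

Decompose app/2: wrap(app(v, t)) ≐ wrap(app(wrap(t), y2)),  wrap(wrap(wrap(wrap(y2)))) ≐ wrap(wrap(wrap(y2))).
Decompose wrap/1: app(v, t) ≐ app(wrap(t), y2).
Decompose app/2: v ≐ wrap(t),  t ≐ y2.
Bind v := wrap(t); no other remaining equation mentions v.
Bind t := y2; no other remaining equation mentions t. Substituting into the earlier binding gives v := wrap(y2).
Decompose wrap/1: wrap(wrap(wrap(y2))) ≐ wrap(wrap(y2)).
Decompose wrap/1: wrap(wrap(y2)) ≐ wrap(y2).
Decompose wrap/1: wrap(y2) ≐ y2.
Occurs check fails: y2 occurs in wrap(y2); the equation y2 ≐ wrap(y2) has no finite solution.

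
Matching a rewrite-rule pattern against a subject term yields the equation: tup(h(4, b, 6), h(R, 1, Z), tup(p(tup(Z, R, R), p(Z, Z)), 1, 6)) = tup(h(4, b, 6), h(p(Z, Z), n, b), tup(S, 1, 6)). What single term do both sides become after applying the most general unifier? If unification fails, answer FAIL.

Decompose tup/3: h(4, b, 6) = h(4, b, 6),  h(R, 1, Z) = h(p(Z, Z), n, b),  tup(p(tup(Z, R, R), p(Z, Z)), 1, 6) = tup(S, 1, 6).
Delete trivial equation h(4, b, 6) = h(4, b, 6).
Decompose h/3: R = p(Z, Z),  1 = n,  Z = b.
Bind R := p(Z, Z); substituting into the one remaining equation that mentions R gives: tup(p(tup(Z, p(Z, Z), p(Z, Z)), p(Z, Z)), 1, 6) = tup(S, 1, 6).
Clash: constants 1 and n differ; no unifier exists.

FAIL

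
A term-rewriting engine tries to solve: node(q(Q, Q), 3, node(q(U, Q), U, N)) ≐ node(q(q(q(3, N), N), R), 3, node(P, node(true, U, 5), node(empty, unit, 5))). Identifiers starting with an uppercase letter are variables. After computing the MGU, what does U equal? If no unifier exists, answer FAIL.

FAIL

Decompose node/3: q(Q, Q) ≐ q(q(q(3, N), N), R),  3 ≐ 3,  node(q(U, Q), U, N) ≐ node(P, node(true, U, 5), node(empty, unit, 5)).
Decompose q/2: Q ≐ q(q(3, N), N),  Q ≐ R.
Bind Q := q(q(3, N), N); substituting into the 2 remaining equations that mention Q gives: q(q(3, N), N) ≐ R,  node(q(U, q(q(3, N), N)), U, N) ≐ node(P, node(true, U, 5), node(empty, unit, 5)).
Bind R := q(q(3, N), N); no other remaining equation mentions R.
Delete trivial equation 3 ≐ 3.
Decompose node/3: q(U, q(q(3, N), N)) ≐ P,  U ≐ node(true, U, 5),  N ≐ node(empty, unit, 5).
Bind P := q(U, q(q(3, N), N)); no other remaining equation mentions P.
Occurs check fails: U occurs in node(true, U, 5); the equation U ≐ node(true, U, 5) has no finite solution.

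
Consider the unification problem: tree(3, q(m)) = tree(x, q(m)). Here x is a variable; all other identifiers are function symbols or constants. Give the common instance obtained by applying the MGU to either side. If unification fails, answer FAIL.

tree(3, q(m))

Decompose tree/2: 3 = x,  q(m) = q(m).
Bind x := 3; no other remaining equation mentions x.
Delete trivial equation q(m) = q(m).
Applying the MGU to either side gives tree(3, q(m)).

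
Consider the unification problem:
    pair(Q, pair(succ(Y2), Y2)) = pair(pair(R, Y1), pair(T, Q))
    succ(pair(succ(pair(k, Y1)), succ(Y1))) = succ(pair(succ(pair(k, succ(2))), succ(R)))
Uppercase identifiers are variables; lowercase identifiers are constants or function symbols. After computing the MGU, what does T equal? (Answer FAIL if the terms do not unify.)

Decompose pair/2: Q = pair(R, Y1),  pair(succ(Y2), Y2) = pair(T, Q).
Bind Q := pair(R, Y1); substituting into the one remaining equation that mentions Q gives: pair(succ(Y2), Y2) = pair(T, pair(R, Y1)).
Decompose pair/2: succ(Y2) = T,  Y2 = pair(R, Y1).
Bind T := succ(Y2); no other remaining equation mentions T.
Bind Y2 := pair(R, Y1); no other remaining equation mentions Y2. Substituting into the earlier binding gives T := succ(pair(R, Y1)).
Decompose succ/1: pair(succ(pair(k, Y1)), succ(Y1)) = pair(succ(pair(k, succ(2))), succ(R)).
Decompose pair/2: succ(pair(k, Y1)) = succ(pair(k, succ(2))),  succ(Y1) = succ(R).
Decompose succ/1: pair(k, Y1) = pair(k, succ(2)).
Decompose pair/2: k = k,  Y1 = succ(2).
Delete trivial equation k = k.
Bind Y1 := succ(2); substituting into the remaining equation gives: succ(succ(2)) = succ(R). Substituting into the earlier bindings gives Q := pair(R, succ(2)), T := succ(pair(R, succ(2))), Y2 := pair(R, succ(2)).
Decompose succ/1: succ(2) = R.
Bind R := succ(2). Substituting into the earlier bindings gives Q := pair(succ(2), succ(2)), T := succ(pair(succ(2), succ(2))), Y2 := pair(succ(2), succ(2)).
MGU = { Q := pair(succ(2), succ(2)), T := succ(pair(succ(2), succ(2))), Y2 := pair(succ(2), succ(2)), Y1 := succ(2), R := succ(2) }, so T := succ(pair(succ(2), succ(2))).

succ(pair(succ(2), succ(2)))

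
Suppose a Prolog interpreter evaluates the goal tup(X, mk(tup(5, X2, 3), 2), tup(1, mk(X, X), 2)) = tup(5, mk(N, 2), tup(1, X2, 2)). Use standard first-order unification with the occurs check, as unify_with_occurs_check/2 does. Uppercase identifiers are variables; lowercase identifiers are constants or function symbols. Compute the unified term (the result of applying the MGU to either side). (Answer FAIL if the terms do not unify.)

tup(5, mk(tup(5, mk(5, 5), 3), 2), tup(1, mk(5, 5), 2))

Decompose tup/3: X = 5,  mk(tup(5, X2, 3), 2) = mk(N, 2),  tup(1, mk(X, X), 2) = tup(1, X2, 2).
Bind X := 5; substituting into the one remaining equation that mentions X gives: tup(1, mk(5, 5), 2) = tup(1, X2, 2).
Decompose mk/2: tup(5, X2, 3) = N,  2 = 2.
Bind N := tup(5, X2, 3); no other remaining equation mentions N.
Delete trivial equation 2 = 2.
Decompose tup/3: 1 = 1,  mk(5, 5) = X2,  2 = 2.
Delete trivial equation 1 = 1.
Bind X2 := mk(5, 5); no other remaining equation mentions X2. Substituting into the earlier binding gives N := tup(5, mk(5, 5), 3).
Delete trivial equation 2 = 2.
Applying the MGU to either side gives tup(5, mk(tup(5, mk(5, 5), 3), 2), tup(1, mk(5, 5), 2)).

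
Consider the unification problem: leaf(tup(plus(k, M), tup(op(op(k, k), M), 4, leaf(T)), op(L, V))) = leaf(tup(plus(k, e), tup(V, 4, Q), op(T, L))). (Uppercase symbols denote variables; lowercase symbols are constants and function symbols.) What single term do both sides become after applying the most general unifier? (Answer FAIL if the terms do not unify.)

Decompose leaf/1: tup(plus(k, M), tup(op(op(k, k), M), 4, leaf(T)), op(L, V)) = tup(plus(k, e), tup(V, 4, Q), op(T, L)).
Decompose tup/3: plus(k, M) = plus(k, e),  tup(op(op(k, k), M), 4, leaf(T)) = tup(V, 4, Q),  op(L, V) = op(T, L).
Decompose plus/2: k = k,  M = e.
Delete trivial equation k = k.
Bind M := e; substituting into the one remaining equation that mentions M gives: tup(op(op(k, k), e), 4, leaf(T)) = tup(V, 4, Q).
Decompose tup/3: op(op(k, k), e) = V,  4 = 4,  leaf(T) = Q.
Bind V := op(op(k, k), e); substituting into the one remaining equation that mentions V gives: op(L, op(op(k, k), e)) = op(T, L).
Delete trivial equation 4 = 4.
Bind Q := leaf(T); no other remaining equation mentions Q.
Decompose op/2: L = T,  op(op(k, k), e) = L.
Bind L := T; substituting into the remaining equation gives: op(op(k, k), e) = T.
Bind T := op(op(k, k), e). Substituting into the earlier bindings gives Q := leaf(op(op(k, k), e)), L := op(op(k, k), e).
Applying the MGU to either side gives leaf(tup(plus(k, e), tup(op(op(k, k), e), 4, leaf(op(op(k, k), e))), op(op(op(k, k), e), op(op(k, k), e)))).

leaf(tup(plus(k, e), tup(op(op(k, k), e), 4, leaf(op(op(k, k), e))), op(op(op(k, k), e), op(op(k, k), e))))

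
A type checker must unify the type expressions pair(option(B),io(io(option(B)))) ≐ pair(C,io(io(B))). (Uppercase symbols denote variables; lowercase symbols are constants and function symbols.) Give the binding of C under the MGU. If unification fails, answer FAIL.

FAIL

Decompose pair/2: option(B) ≐ C,  io(io(option(B))) ≐ io(io(B)).
Bind C := option(B); no other remaining equation mentions C.
Decompose io/1: io(option(B)) ≐ io(B).
Decompose io/1: option(B) ≐ B.
Occurs check fails: B occurs in option(B); the equation B ≐ option(B) has no finite solution.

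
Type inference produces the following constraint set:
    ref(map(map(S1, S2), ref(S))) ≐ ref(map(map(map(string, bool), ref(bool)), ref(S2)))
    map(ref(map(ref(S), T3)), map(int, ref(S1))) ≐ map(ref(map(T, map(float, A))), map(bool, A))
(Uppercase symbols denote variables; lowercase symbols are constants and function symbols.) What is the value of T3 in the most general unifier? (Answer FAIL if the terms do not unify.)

FAIL

Decompose ref/1: map(map(S1, S2), ref(S)) ≐ map(map(map(string, bool), ref(bool)), ref(S2)).
Decompose map/2: map(S1, S2) ≐ map(map(string, bool), ref(bool)),  ref(S) ≐ ref(S2).
Decompose map/2: S1 ≐ map(string, bool),  S2 ≐ ref(bool).
Bind S1 := map(string, bool); substituting into the one remaining equation that mentions S1 gives: map(ref(map(ref(S), T3)), map(int, ref(map(string, bool)))) ≐ map(ref(map(T, map(float, A))), map(bool, A)).
Bind S2 := ref(bool); substituting into the one remaining equation that mentions S2 gives: ref(S) ≐ ref(ref(bool)).
Decompose ref/1: S ≐ ref(bool).
Bind S := ref(bool); substituting into the remaining equation gives: map(ref(map(ref(ref(bool)), T3)), map(int, ref(map(string, bool)))) ≐ map(ref(map(T, map(float, A))), map(bool, A)).
Decompose map/2: ref(map(ref(ref(bool)), T3)) ≐ ref(map(T, map(float, A))),  map(int, ref(map(string, bool))) ≐ map(bool, A).
Decompose ref/1: map(ref(ref(bool)), T3) ≐ map(T, map(float, A)).
Decompose map/2: ref(ref(bool)) ≐ T,  T3 ≐ map(float, A).
Bind T := ref(ref(bool)); no other remaining equation mentions T.
Bind T3 := map(float, A); no other remaining equation mentions T3.
Decompose map/2: int ≐ bool,  ref(map(string, bool)) ≐ A.
Clash: constants int and bool differ; no unifier exists.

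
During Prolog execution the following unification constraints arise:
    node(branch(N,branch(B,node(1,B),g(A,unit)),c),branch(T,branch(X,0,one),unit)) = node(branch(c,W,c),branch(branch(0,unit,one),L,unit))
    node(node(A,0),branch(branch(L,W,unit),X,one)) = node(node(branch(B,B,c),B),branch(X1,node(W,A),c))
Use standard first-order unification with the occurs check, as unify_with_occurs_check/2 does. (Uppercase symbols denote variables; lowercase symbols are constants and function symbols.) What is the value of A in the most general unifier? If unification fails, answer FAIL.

FAIL

Decompose node/2: branch(N,branch(B,node(1,B),g(A,unit)),c) = branch(c,W,c),  branch(T,branch(X,0,one),unit) = branch(branch(0,unit,one),L,unit).
Decompose branch/3: N = c,  branch(B,node(1,B),g(A,unit)) = W,  c = c.
Bind N := c; no other remaining equation mentions N.
Bind W := branch(B,node(1,B),g(A,unit)); substituting into the one remaining equation that mentions W gives: node(node(A,0),branch(branch(L,branch(B,node(1,B),g(A,unit)),unit),X,one)) = node(node(branch(B,B,c),B),branch(X1,node(branch(B,node(1,B),g(A,unit)),A),c)).
Delete trivial equation c = c.
Decompose branch/3: T = branch(0,unit,one),  branch(X,0,one) = L,  unit = unit.
Bind T := branch(0,unit,one); no other remaining equation mentions T.
Bind L := branch(X,0,one); substituting into the one remaining equation that mentions L gives: node(node(A,0),branch(branch(branch(X,0,one),branch(B,node(1,B),g(A,unit)),unit),X,one)) = node(node(branch(B,B,c),B),branch(X1,node(branch(B,node(1,B),g(A,unit)),A),c)).
Delete trivial equation unit = unit.
Decompose node/2: node(A,0) = node(branch(B,B,c),B),  branch(branch(branch(X,0,one),branch(B,node(1,B),g(A,unit)),unit),X,one) = branch(X1,node(branch(B,node(1,B),g(A,unit)),A),c).
Decompose node/2: A = branch(B,B,c),  0 = B.
Bind A := branch(B,B,c); substituting into the one remaining equation that mentions A gives: branch(branch(branch(X,0,one),branch(B,node(1,B),g(branch(B,B,c),unit)),unit),X,one) = branch(X1,node(branch(B,node(1,B),g(branch(B,B,c),unit)),branch(B,B,c)),c). Substituting into the earlier binding gives W := branch(B,node(1,B),g(branch(B,B,c),unit)).
Bind B := 0; substituting into the remaining equation gives: branch(branch(branch(X,0,one),branch(0,node(1,0),g(branch(0,0,c),unit)),unit),X,one) = branch(X1,node(branch(0,node(1,0),g(branch(0,0,c),unit)),branch(0,0,c)),c). Substituting into the earlier bindings gives W := branch(0,node(1,0),g(branch(0,0,c),unit)), A := branch(0,0,c).
Decompose branch/3: branch(branch(X,0,one),branch(0,node(1,0),g(branch(0,0,c),unit)),unit) = X1,  X = node(branch(0,node(1,0),g(branch(0,0,c),unit)),branch(0,0,c)),  one = c.
Bind X1 := branch(branch(X,0,one),branch(0,node(1,0),g(branch(0,0,c),unit)),unit); no other remaining equation mentions X1.
Bind X := node(branch(0,node(1,0),g(branch(0,0,c),unit)),branch(0,0,c)); no other remaining equation mentions X. Substituting into the earlier bindings gives L := branch(node(branch(0,node(1,0),g(branch(0,0,c),unit)),branch(0,0,c)),0,one), X1 := branch(branch(node(branch(0,node(1,0),g(branch(0,0,c),unit)),branch(0,0,c)),0,one),branch(0,node(1,0),g(branch(0,0,c),unit)),unit).
Clash: constants one and c differ; no unifier exists.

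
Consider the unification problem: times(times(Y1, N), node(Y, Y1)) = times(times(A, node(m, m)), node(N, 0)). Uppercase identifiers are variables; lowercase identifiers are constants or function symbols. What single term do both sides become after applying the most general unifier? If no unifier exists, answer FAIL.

Decompose times/2: times(Y1, N) = times(A, node(m, m)),  node(Y, Y1) = node(N, 0).
Decompose times/2: Y1 = A,  N = node(m, m).
Bind Y1 := A; substituting into the one remaining equation that mentions Y1 gives: node(Y, A) = node(N, 0).
Bind N := node(m, m); substituting into the remaining equation gives: node(Y, A) = node(node(m, m), 0).
Decompose node/2: Y = node(m, m),  A = 0.
Bind Y := node(m, m); no other remaining equation mentions Y.
Bind A := 0. Substituting into the earlier binding gives Y1 := 0.
Applying the MGU to either side gives times(times(0, node(m, m)), node(node(m, m), 0)).

times(times(0, node(m, m)), node(node(m, m), 0))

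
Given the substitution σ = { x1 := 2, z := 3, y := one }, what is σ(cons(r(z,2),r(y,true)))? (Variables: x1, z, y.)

Replace each occurrence of z with 3.
Replace each occurrence of y with one.
Result: cons(r(3,2),r(one,true)).

cons(r(3,2),r(one,true))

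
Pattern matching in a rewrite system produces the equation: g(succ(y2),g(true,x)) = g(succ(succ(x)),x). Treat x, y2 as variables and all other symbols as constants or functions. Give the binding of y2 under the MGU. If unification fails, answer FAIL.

FAIL

Decompose g/2: succ(y2) = succ(succ(x)),  g(true,x) = x.
Decompose succ/1: y2 = succ(x).
Bind y2 := succ(x); no other remaining equation mentions y2.
Occurs check fails: x occurs in g(true,x); the equation x = g(true,x) has no finite solution.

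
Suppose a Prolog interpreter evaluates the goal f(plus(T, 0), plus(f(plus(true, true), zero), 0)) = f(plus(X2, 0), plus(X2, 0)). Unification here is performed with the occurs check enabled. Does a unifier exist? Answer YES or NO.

Decompose f/2: plus(T, 0) = plus(X2, 0),  plus(f(plus(true, true), zero), 0) = plus(X2, 0).
Decompose plus/2: T = X2,  0 = 0.
Bind T := X2; no other remaining equation mentions T.
Delete trivial equation 0 = 0.
Decompose plus/2: f(plus(true, true), zero) = X2,  0 = 0.
Bind X2 := f(plus(true, true), zero); no other remaining equation mentions X2. Substituting into the earlier binding gives T := f(plus(true, true), zero).
Delete trivial equation 0 = 0.
No equations remain and no clash or occurs-check failure arose, so a unifier exists.

YES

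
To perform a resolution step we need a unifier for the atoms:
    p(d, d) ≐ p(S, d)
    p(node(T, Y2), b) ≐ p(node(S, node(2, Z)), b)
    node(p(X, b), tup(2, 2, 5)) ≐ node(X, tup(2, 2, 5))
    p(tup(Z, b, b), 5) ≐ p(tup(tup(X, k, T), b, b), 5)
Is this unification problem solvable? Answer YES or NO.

Decompose p/2: d ≐ S,  d ≐ d.
Bind S := d; substituting into the one remaining equation that mentions S gives: p(node(T, Y2), b) ≐ p(node(d, node(2, Z)), b).
Delete trivial equation d ≐ d.
Decompose p/2: node(T, Y2) ≐ node(d, node(2, Z)),  b ≐ b.
Decompose node/2: T ≐ d,  Y2 ≐ node(2, Z).
Bind T := d; substituting into the one remaining equation that mentions T gives: p(tup(Z, b, b), 5) ≐ p(tup(tup(X, k, d), b, b), 5).
Bind Y2 := node(2, Z); no other remaining equation mentions Y2.
Delete trivial equation b ≐ b.
Decompose node/2: p(X, b) ≐ X,  tup(2, 2, 5) ≐ tup(2, 2, 5).
Occurs check fails: X occurs in p(X, b); the equation X ≐ p(X, b) has no finite solution.

NO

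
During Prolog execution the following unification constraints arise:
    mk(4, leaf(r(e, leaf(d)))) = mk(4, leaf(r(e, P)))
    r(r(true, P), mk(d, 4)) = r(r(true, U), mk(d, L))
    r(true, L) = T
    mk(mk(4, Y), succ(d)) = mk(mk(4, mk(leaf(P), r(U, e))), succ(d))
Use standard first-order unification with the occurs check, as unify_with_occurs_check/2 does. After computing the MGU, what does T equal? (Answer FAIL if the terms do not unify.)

Decompose mk/2: 4 = 4,  leaf(r(e, leaf(d))) = leaf(r(e, P)).
Delete trivial equation 4 = 4.
Decompose leaf/1: r(e, leaf(d)) = r(e, P).
Decompose r/2: e = e,  leaf(d) = P.
Delete trivial equation e = e.
Bind P := leaf(d); substituting into the 2 remaining equations that mention P gives: r(r(true, leaf(d)), mk(d, 4)) = r(r(true, U), mk(d, L)),  mk(mk(4, Y), succ(d)) = mk(mk(4, mk(leaf(leaf(d)), r(U, e))), succ(d)).
Decompose r/2: r(true, leaf(d)) = r(true, U),  mk(d, 4) = mk(d, L).
Decompose r/2: true = true,  leaf(d) = U.
Delete trivial equation true = true.
Bind U := leaf(d); substituting into the one remaining equation that mentions U gives: mk(mk(4, Y), succ(d)) = mk(mk(4, mk(leaf(leaf(d)), r(leaf(d), e))), succ(d)).
Decompose mk/2: d = d,  4 = L.
Delete trivial equation d = d.
Bind L := 4; substituting into the one remaining equation that mentions L gives: r(true, 4) = T.
Bind T := r(true, 4); no other remaining equation mentions T.
Decompose mk/2: mk(4, Y) = mk(4, mk(leaf(leaf(d)), r(leaf(d), e))),  succ(d) = succ(d).
Decompose mk/2: 4 = 4,  Y = mk(leaf(leaf(d)), r(leaf(d), e)).
Delete trivial equation 4 = 4.
Bind Y := mk(leaf(leaf(d)), r(leaf(d), e)); no other remaining equation mentions Y.
Delete trivial equation succ(d) = succ(d).
MGU = { P = leaf(d), U = leaf(d), L = 4, T = r(true, 4), Y = mk(leaf(leaf(d)), r(leaf(d), e)) }, so T = r(true, 4).

r(true, 4)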